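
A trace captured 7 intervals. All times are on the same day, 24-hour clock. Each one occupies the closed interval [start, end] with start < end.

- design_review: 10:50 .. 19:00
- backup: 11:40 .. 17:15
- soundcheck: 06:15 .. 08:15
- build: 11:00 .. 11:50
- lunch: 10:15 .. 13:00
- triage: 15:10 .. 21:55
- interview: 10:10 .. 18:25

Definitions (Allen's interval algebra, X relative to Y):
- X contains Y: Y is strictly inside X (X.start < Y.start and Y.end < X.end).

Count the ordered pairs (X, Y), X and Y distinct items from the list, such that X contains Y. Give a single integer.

6

Checking all 42 ordered pairs for relation 'contains'; matching pairs in alphabetical order:
(design_review, backup): design_review contains backup ✓
(design_review, build): design_review contains build ✓
(interview, backup): interview contains backup ✓
(interview, build): interview contains build ✓
(interview, lunch): interview contains lunch ✓
(lunch, build): lunch contains build ✓
Count: 6.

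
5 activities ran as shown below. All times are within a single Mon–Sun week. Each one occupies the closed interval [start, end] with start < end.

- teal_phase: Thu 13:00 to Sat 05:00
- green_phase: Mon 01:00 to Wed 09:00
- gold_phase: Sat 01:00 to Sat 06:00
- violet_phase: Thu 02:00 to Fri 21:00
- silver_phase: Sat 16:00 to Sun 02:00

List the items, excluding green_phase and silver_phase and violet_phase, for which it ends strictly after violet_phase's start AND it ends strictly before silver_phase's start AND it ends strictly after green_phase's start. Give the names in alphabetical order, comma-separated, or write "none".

gold_phase, teal_phase

Conditions: its end is strictly after violet_phase's start (X.end > Thu 02:00) AND its end is strictly before silver_phase's start (X.end < Sat 16:00) AND its end is strictly after green_phase's start (X.end > Mon 01:00).
gold_phase: end Sat 06:00 > Thu 02:00? ✓; end Sat 06:00 < Sat 16:00? ✓; end Sat 06:00 > Mon 01:00? ✓ → yes.
teal_phase: end Sat 05:00 > Thu 02:00? ✓; end Sat 05:00 < Sat 16:00? ✓; end Sat 05:00 > Mon 01:00? ✓ → yes.
Result: gold_phase, teal_phase.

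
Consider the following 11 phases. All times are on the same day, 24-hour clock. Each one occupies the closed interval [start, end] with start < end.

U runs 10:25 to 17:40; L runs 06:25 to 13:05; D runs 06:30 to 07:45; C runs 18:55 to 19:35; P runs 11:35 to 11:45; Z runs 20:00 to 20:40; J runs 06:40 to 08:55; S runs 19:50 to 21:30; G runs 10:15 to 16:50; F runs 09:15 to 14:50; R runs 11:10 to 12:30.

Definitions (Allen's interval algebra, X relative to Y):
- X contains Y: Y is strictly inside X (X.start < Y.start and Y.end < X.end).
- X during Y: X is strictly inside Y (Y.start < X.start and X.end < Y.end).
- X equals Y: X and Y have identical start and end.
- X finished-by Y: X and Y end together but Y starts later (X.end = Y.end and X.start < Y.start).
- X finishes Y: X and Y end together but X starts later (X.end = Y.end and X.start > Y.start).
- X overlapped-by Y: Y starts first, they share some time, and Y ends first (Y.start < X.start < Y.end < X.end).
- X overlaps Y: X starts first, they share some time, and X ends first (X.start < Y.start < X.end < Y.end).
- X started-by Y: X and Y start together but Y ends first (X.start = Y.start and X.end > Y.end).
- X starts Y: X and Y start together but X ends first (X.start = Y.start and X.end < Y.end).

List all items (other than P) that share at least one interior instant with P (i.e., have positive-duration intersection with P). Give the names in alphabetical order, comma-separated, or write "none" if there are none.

F, G, L, R, U

Target P = [11:35, 11:45].
C [18:55, 19:35] → after → no.
D [06:30, 07:45] → before → no.
F [09:15, 14:50] → contains → yes.
G [10:15, 16:50] → contains → yes.
J [06:40, 08:55] → before → no.
L [06:25, 13:05] → contains → yes.
R [11:10, 12:30] → contains → yes.
S [19:50, 21:30] → after → no.
U [10:25, 17:40] → contains → yes.
Z [20:00, 20:40] → after → no.
Result: F, G, L, R, U.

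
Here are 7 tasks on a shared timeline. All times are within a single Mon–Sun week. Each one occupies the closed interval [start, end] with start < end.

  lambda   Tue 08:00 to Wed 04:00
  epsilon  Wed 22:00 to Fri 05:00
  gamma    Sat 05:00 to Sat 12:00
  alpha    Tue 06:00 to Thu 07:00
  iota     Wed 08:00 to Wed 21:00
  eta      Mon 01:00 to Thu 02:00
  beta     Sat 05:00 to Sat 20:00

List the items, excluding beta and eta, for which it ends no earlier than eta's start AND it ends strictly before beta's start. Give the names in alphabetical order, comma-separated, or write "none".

alpha, epsilon, iota, lambda

Conditions: its end is no earlier than eta's start (X.end >= Mon 01:00) AND its end is strictly before beta's start (X.end < Sat 05:00).
alpha: end Thu 07:00 >= Mon 01:00? ✓; end Thu 07:00 < Sat 05:00? ✓ → yes.
epsilon: end Fri 05:00 >= Mon 01:00? ✓; end Fri 05:00 < Sat 05:00? ✓ → yes.
gamma: end Sat 12:00 >= Mon 01:00? ✓; end Sat 12:00 < Sat 05:00? ✗ → no.
iota: end Wed 21:00 >= Mon 01:00? ✓; end Wed 21:00 < Sat 05:00? ✓ → yes.
lambda: end Wed 04:00 >= Mon 01:00? ✓; end Wed 04:00 < Sat 05:00? ✓ → yes.
Result: alpha, epsilon, iota, lambda.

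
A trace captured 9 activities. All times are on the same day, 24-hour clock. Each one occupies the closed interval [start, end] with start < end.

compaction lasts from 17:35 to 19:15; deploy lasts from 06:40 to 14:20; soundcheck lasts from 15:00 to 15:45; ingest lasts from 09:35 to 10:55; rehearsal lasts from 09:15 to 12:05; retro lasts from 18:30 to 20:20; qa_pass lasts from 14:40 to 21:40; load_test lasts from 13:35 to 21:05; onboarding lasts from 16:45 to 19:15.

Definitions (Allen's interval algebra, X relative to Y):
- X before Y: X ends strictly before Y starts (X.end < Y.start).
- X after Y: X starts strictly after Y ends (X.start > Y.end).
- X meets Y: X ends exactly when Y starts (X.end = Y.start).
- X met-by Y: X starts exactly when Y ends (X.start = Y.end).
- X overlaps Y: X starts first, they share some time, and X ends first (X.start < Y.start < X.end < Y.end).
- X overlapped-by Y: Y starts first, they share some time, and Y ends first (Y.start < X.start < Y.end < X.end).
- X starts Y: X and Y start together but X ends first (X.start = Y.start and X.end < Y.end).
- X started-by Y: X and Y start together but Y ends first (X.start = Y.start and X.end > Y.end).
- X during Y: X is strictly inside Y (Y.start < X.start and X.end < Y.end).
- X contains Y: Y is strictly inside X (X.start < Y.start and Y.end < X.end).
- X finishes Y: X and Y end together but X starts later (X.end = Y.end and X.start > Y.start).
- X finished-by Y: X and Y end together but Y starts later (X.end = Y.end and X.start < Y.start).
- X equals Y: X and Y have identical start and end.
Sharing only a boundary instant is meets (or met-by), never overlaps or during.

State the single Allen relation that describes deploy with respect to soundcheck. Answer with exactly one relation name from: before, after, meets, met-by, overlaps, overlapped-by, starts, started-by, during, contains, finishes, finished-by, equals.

before

deploy = [06:40, 14:20]; soundcheck = [15:00, 15:45].
Compare endpoints: deploy.start < soundcheck.start, deploy.start < soundcheck.end, deploy.end < soundcheck.start, deploy.end < soundcheck.end.
That pattern is 'before'.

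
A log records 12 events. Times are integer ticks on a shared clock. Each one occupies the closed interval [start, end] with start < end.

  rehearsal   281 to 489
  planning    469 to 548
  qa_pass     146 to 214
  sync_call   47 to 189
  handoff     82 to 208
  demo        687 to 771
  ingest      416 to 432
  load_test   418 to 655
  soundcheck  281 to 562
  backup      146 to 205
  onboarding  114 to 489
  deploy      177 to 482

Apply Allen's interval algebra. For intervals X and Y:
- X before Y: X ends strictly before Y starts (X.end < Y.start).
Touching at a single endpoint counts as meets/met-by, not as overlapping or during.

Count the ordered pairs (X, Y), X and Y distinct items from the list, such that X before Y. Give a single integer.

Checking all 132 ordered pairs for relation 'before'; matching pairs in alphabetical order:
(backup, demo): backup before demo ✓
(backup, ingest): backup before ingest ✓
(backup, load_test): backup before load_test ✓
(backup, planning): backup before planning ✓
(backup, rehearsal): backup before rehearsal ✓
(backup, soundcheck): backup before soundcheck ✓
(deploy, demo): deploy before demo ✓
(handoff, demo): handoff before demo ✓
(handoff, ingest): handoff before ingest ✓
(handoff, load_test): handoff before load_test ✓
(handoff, planning): handoff before planning ✓
(handoff, rehearsal): handoff before rehearsal ✓
(handoff, soundcheck): handoff before soundcheck ✓
(ingest, demo): ingest before demo ✓
(ingest, planning): ingest before planning ✓
(load_test, demo): load_test before demo ✓
(onboarding, demo): onboarding before demo ✓
(planning, demo): planning before demo ✓
(qa_pass, demo): qa_pass before demo ✓
(qa_pass, ingest): qa_pass before ingest ✓
(qa_pass, load_test): qa_pass before load_test ✓
(qa_pass, planning): qa_pass before planning ✓
(qa_pass, rehearsal): qa_pass before rehearsal ✓
(qa_pass, soundcheck): qa_pass before soundcheck ✓
... plus 8 further pairs not listed.
Count: 32.

32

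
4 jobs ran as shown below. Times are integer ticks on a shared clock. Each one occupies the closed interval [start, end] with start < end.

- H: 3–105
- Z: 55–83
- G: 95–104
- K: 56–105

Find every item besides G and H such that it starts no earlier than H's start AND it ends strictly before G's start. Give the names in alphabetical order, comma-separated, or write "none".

Z

Conditions: its start is no earlier than H's start (X.start >= 3) AND its end is strictly before G's start (X.end < 95).
K: start 56 >= 3? ✓; end 105 < 95? ✗ → no.
Z: start 55 >= 3? ✓; end 83 < 95? ✓ → yes.
Result: Z.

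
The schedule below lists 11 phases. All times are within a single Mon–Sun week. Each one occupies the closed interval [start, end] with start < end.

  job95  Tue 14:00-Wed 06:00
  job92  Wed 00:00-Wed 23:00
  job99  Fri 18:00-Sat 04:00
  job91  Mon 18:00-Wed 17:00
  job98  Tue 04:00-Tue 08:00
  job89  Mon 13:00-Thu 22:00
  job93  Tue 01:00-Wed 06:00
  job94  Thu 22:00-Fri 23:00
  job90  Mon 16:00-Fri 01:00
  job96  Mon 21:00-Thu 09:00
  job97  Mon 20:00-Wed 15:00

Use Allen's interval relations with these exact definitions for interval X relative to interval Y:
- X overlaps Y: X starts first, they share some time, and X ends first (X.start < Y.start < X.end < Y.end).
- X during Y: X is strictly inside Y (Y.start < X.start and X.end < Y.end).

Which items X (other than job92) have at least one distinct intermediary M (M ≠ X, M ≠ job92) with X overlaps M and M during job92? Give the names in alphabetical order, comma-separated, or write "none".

Target job92 = [Wed 00:00, Wed 23:00].
Intermediaries M with M during job92: none.
Union: none.

none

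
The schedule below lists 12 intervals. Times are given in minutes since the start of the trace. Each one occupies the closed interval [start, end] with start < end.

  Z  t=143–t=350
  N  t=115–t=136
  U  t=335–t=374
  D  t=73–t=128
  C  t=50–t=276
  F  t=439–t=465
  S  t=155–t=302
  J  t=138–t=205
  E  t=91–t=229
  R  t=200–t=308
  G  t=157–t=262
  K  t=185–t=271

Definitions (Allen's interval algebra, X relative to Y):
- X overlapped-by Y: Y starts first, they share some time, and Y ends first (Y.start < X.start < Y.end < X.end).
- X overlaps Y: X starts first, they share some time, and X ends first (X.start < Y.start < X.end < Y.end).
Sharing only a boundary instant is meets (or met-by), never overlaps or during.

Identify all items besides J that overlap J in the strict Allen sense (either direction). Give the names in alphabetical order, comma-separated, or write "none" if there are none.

G, K, R, S, Z

Target J = [t=138, t=205].
C [t=50, t=276] → contains → no.
D [t=73, t=128] → before → no.
E [t=91, t=229] → contains → no.
F [t=439, t=465] → after → no.
G [t=157, t=262] → overlapped-by → yes.
K [t=185, t=271] → overlapped-by → yes.
N [t=115, t=136] → before → no.
R [t=200, t=308] → overlapped-by → yes.
S [t=155, t=302] → overlapped-by → yes.
U [t=335, t=374] → after → no.
Z [t=143, t=350] → overlapped-by → yes.
Result: G, K, R, S, Z.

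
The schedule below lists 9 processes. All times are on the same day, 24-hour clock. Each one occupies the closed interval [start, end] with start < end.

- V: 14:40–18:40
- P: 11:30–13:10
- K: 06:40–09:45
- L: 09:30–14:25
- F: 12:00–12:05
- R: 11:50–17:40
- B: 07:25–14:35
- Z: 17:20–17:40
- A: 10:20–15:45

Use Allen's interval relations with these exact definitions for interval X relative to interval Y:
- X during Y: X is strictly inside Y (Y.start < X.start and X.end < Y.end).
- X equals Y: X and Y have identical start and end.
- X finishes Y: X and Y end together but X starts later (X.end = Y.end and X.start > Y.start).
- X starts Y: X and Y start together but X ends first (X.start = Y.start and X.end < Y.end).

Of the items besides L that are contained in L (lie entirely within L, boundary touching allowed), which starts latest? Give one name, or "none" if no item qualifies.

Target L = [09:30, 14:25].
A [10:20, 15:45] → overlapped-by → excluded.
B [07:25, 14:35] → contains → excluded.
F [12:00, 12:05] → during → candidate.
K [06:40, 09:45] → overlaps → excluded.
P [11:30, 13:10] → during → candidate.
R [11:50, 17:40] → overlapped-by → excluded.
V [14:40, 18:40] → after → excluded.
Z [17:20, 17:40] → after → excluded.
Among candidates, latest start is 12:00 → F.

F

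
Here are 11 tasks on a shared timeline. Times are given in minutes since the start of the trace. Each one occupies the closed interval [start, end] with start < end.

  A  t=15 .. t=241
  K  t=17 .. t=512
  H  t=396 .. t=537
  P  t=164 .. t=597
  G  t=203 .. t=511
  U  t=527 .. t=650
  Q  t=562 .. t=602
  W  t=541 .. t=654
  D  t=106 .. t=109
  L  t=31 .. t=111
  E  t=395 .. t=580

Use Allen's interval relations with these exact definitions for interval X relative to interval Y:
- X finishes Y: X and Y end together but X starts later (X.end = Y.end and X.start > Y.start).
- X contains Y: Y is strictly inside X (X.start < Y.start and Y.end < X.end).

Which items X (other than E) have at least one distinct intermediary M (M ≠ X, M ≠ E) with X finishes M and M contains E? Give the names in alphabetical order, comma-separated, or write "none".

none

Target E = [t=395, t=580].
Intermediaries M with M contains E: P.
Via P — items with X finishes P: none.
Union: none.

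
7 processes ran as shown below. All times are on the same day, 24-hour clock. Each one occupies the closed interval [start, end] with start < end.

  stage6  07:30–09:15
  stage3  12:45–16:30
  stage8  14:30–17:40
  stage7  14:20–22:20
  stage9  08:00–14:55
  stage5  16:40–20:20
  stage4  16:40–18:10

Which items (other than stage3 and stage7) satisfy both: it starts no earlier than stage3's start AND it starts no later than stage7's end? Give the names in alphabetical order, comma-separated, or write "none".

stage4, stage5, stage8

Conditions: its start is no earlier than stage3's start (X.start >= 12:45) AND its start is no later than stage7's end (X.start <= 22:20).
stage4: start 16:40 >= 12:45? ✓; start 16:40 <= 22:20? ✓ → yes.
stage5: start 16:40 >= 12:45? ✓; start 16:40 <= 22:20? ✓ → yes.
stage6: start 07:30 >= 12:45? ✗; start 07:30 <= 22:20? ✓ → no.
stage8: start 14:30 >= 12:45? ✓; start 14:30 <= 22:20? ✓ → yes.
stage9: start 08:00 >= 12:45? ✗; start 08:00 <= 22:20? ✓ → no.
Result: stage4, stage5, stage8.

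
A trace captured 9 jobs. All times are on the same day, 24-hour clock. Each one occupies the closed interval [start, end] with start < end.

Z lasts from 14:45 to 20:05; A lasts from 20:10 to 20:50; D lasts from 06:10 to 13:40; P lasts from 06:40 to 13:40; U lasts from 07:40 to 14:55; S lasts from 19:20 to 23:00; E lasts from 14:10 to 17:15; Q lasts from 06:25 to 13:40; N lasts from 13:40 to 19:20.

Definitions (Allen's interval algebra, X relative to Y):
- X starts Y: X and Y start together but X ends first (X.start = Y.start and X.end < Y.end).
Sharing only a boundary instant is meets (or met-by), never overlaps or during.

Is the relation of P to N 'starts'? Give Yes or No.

No

P = [06:40, 13:40], N = [13:40, 19:20].
Actual relation of P to N: meets.
Asked whether 'starts' holds → No.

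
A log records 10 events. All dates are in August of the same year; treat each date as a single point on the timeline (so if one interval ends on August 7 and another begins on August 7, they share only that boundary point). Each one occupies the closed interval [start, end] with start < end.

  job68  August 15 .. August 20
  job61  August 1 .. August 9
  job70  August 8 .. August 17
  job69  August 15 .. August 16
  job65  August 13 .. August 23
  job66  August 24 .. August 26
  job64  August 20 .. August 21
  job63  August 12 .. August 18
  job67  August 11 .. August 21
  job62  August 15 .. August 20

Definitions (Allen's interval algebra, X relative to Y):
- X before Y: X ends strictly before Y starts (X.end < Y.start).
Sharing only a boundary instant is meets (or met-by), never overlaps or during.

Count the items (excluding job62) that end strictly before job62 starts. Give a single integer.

Target job62 = [August 15, August 20].
job61 [August 1, August 9] → before → counts.
job63 [August 12, August 18] → overlaps → no.
job64 [August 20, August 21] → met-by → no.
job65 [August 13, August 23] → contains → no.
job66 [August 24, August 26] → after → no.
job67 [August 11, August 21] → contains → no.
job68 [August 15, August 20] → equals → no.
job69 [August 15, August 16] → starts → no.
job70 [August 8, August 17] → overlaps → no.
Total: 1.

1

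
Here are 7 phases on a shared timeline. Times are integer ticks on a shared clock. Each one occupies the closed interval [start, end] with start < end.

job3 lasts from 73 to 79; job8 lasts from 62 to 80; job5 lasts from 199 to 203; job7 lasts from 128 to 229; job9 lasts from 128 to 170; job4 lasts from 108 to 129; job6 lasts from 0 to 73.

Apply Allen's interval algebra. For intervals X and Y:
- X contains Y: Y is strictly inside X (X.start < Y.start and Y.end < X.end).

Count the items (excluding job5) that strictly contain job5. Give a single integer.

1

Target job5 = [199, 203].
job3 [73, 79] → before → no.
job4 [108, 129] → before → no.
job6 [0, 73] → before → no.
job7 [128, 229] → contains → counts.
job8 [62, 80] → before → no.
job9 [128, 170] → before → no.
Total: 1.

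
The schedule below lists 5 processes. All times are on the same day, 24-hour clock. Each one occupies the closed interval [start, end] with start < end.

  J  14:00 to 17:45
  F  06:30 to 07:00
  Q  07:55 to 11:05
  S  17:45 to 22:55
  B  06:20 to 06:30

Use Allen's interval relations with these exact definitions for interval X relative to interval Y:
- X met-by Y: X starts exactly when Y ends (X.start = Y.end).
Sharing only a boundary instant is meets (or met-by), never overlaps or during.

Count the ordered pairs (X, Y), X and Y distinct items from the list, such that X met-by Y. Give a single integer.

Checking all 20 ordered pairs for relation 'met-by'; matching pairs in alphabetical order:
(F, B): F met-by B ✓
(S, J): S met-by J ✓
Count: 2.

2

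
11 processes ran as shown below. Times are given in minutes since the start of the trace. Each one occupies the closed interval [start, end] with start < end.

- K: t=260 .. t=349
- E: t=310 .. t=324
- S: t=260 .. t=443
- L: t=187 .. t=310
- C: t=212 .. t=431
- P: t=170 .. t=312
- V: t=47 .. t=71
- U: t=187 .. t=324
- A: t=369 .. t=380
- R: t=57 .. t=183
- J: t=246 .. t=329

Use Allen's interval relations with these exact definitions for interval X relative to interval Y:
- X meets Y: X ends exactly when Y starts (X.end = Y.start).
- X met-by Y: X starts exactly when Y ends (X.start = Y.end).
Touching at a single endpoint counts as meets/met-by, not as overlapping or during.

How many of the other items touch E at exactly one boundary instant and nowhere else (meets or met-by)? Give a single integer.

Target E = [t=310, t=324].
A [t=369, t=380] → after → no.
C [t=212, t=431] → contains → no.
J [t=246, t=329] → contains → no.
K [t=260, t=349] → contains → no.
L [t=187, t=310] → meets → counts.
P [t=170, t=312] → overlaps → no.
R [t=57, t=183] → before → no.
S [t=260, t=443] → contains → no.
U [t=187, t=324] → finished-by → no.
V [t=47, t=71] → before → no.
Total: 1.

1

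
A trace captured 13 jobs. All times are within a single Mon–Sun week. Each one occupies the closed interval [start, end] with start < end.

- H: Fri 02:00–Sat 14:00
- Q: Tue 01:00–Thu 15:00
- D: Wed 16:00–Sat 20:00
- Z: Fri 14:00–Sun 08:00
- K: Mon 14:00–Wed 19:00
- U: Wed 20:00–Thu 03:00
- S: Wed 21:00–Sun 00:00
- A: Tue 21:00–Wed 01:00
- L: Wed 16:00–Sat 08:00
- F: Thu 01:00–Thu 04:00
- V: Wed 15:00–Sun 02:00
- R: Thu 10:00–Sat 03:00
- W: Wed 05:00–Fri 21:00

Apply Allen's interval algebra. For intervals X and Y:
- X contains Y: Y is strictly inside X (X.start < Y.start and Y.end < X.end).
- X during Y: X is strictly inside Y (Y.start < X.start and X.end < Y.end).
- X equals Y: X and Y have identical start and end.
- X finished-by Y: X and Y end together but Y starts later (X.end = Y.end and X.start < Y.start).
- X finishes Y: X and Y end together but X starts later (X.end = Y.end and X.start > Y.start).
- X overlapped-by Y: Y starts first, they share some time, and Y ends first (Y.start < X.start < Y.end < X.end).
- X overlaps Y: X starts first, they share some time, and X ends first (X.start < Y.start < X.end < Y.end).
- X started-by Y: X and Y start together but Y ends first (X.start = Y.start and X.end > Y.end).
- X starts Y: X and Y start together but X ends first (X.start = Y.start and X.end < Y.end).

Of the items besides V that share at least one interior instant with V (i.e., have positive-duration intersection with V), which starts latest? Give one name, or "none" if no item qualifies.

Target V = [Wed 15:00, Sun 02:00].
A [Tue 21:00, Wed 01:00] → before → excluded.
D [Wed 16:00, Sat 20:00] → during → candidate.
F [Thu 01:00, Thu 04:00] → during → candidate.
H [Fri 02:00, Sat 14:00] → during → candidate.
K [Mon 14:00, Wed 19:00] → overlaps → candidate.
L [Wed 16:00, Sat 08:00] → during → candidate.
Q [Tue 01:00, Thu 15:00] → overlaps → candidate.
R [Thu 10:00, Sat 03:00] → during → candidate.
S [Wed 21:00, Sun 00:00] → during → candidate.
U [Wed 20:00, Thu 03:00] → during → candidate.
W [Wed 05:00, Fri 21:00] → overlaps → candidate.
Z [Fri 14:00, Sun 08:00] → overlapped-by → candidate.
Among candidates, latest start is Fri 14:00 → Z.

Z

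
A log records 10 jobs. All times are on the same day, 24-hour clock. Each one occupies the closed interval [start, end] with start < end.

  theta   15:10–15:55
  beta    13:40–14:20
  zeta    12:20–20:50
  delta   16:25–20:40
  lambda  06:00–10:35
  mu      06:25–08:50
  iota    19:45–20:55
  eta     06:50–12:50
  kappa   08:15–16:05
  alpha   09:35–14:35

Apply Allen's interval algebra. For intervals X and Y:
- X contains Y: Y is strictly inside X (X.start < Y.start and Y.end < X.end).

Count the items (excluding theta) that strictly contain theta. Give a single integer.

Target theta = [15:10, 15:55].
alpha [09:35, 14:35] → before → no.
beta [13:40, 14:20] → before → no.
delta [16:25, 20:40] → after → no.
eta [06:50, 12:50] → before → no.
iota [19:45, 20:55] → after → no.
kappa [08:15, 16:05] → contains → counts.
lambda [06:00, 10:35] → before → no.
mu [06:25, 08:50] → before → no.
zeta [12:20, 20:50] → contains → counts.
Total: 2.

2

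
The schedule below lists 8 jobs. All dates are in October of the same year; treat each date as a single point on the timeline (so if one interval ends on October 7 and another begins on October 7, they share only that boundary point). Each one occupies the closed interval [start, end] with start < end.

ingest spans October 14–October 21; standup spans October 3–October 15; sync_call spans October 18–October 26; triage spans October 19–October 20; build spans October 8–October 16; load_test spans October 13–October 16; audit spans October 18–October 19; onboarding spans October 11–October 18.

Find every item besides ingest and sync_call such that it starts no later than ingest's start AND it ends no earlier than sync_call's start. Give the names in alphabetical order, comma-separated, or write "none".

onboarding

Conditions: its start is no later than ingest's start (X.start <= October 14) AND its end is no earlier than sync_call's start (X.end >= October 18).
audit: start October 18 <= October 14? ✗; end October 19 >= October 18? ✓ → no.
build: start October 8 <= October 14? ✓; end October 16 >= October 18? ✗ → no.
load_test: start October 13 <= October 14? ✓; end October 16 >= October 18? ✗ → no.
onboarding: start October 11 <= October 14? ✓; end October 18 >= October 18? ✓ → yes.
standup: start October 3 <= October 14? ✓; end October 15 >= October 18? ✗ → no.
triage: start October 19 <= October 14? ✗; end October 20 >= October 18? ✓ → no.
Result: onboarding.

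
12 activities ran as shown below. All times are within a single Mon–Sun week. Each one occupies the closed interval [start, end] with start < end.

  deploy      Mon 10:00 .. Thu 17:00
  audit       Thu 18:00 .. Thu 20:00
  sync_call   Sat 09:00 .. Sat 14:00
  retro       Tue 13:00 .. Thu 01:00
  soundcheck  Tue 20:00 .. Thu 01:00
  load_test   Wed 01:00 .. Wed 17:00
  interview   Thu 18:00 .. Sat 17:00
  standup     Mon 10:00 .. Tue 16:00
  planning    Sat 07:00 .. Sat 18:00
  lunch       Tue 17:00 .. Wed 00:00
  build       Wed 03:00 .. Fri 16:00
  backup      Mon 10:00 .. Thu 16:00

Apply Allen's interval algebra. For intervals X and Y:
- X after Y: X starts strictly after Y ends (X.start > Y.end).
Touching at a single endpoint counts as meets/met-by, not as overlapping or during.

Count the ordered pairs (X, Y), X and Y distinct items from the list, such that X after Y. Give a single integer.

38

Checking all 132 ordered pairs for relation 'after'; matching pairs in alphabetical order:
(audit, backup): audit after backup ✓
(audit, deploy): audit after deploy ✓
(audit, load_test): audit after load_test ✓
(audit, lunch): audit after lunch ✓
(audit, retro): audit after retro ✓
(audit, soundcheck): audit after soundcheck ✓
(audit, standup): audit after standup ✓
(build, lunch): build after lunch ✓
(build, standup): build after standup ✓
(interview, backup): interview after backup ✓
(interview, deploy): interview after deploy ✓
(interview, load_test): interview after load_test ✓
(interview, lunch): interview after lunch ✓
(interview, retro): interview after retro ✓
(interview, soundcheck): interview after soundcheck ✓
(interview, standup): interview after standup ✓
(load_test, lunch): load_test after lunch ✓
(load_test, standup): load_test after standup ✓
(lunch, standup): lunch after standup ✓
(planning, audit): planning after audit ✓
(planning, backup): planning after backup ✓
(planning, build): planning after build ✓
(planning, deploy): planning after deploy ✓
(planning, load_test): planning after load_test ✓
... plus 14 further pairs not listed.
Count: 38.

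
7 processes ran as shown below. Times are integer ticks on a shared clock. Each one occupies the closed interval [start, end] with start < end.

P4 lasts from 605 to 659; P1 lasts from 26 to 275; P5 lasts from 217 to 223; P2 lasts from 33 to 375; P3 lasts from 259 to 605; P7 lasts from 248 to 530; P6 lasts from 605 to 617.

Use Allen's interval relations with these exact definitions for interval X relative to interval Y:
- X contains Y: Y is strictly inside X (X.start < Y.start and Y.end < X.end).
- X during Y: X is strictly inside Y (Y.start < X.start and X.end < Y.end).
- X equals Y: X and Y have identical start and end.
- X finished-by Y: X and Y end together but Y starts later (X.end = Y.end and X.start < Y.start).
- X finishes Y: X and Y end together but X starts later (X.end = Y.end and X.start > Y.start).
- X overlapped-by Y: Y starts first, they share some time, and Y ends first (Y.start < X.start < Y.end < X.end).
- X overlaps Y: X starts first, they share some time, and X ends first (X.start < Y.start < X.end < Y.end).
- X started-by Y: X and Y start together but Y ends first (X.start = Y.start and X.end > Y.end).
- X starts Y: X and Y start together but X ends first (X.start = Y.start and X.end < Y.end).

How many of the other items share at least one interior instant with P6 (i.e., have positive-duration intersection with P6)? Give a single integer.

Target P6 = [605, 617].
P1 [26, 275] → before → no.
P2 [33, 375] → before → no.
P3 [259, 605] → meets → no.
P4 [605, 659] → started-by → counts.
P5 [217, 223] → before → no.
P7 [248, 530] → before → no.
Total: 1.

1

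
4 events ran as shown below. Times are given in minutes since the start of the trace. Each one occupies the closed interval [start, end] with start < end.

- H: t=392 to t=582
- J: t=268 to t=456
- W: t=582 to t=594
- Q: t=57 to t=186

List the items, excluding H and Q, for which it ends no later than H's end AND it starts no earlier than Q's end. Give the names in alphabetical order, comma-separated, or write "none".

Conditions: its end is no later than H's end (X.end <= t=582) AND its start is no earlier than Q's end (X.start >= t=186).
J: end t=456 <= t=582? ✓; start t=268 >= t=186? ✓ → yes.
W: end t=594 <= t=582? ✗; start t=582 >= t=186? ✓ → no.
Result: J.

J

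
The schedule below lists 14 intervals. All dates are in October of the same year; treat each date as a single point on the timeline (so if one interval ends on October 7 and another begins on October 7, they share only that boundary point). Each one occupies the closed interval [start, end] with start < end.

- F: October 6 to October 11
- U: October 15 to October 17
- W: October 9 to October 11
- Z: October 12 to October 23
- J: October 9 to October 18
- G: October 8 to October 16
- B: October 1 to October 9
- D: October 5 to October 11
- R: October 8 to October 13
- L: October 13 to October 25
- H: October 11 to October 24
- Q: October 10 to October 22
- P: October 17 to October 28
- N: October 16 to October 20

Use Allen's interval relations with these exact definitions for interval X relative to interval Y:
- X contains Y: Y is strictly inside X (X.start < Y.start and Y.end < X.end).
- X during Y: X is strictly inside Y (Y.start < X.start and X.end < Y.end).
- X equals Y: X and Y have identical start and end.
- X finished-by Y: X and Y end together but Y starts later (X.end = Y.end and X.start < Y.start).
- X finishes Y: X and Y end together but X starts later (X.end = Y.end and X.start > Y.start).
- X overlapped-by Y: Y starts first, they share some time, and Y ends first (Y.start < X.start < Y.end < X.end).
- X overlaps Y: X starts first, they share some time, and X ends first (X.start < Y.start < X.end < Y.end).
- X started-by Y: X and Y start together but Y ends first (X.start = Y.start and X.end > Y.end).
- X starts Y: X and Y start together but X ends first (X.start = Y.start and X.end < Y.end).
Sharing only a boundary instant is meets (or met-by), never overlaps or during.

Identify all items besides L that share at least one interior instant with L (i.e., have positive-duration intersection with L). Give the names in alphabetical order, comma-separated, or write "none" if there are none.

G, H, J, N, P, Q, U, Z

Target L = [October 13, October 25].
B [October 1, October 9] → before → no.
D [October 5, October 11] → before → no.
F [October 6, October 11] → before → no.
G [October 8, October 16] → overlaps → yes.
H [October 11, October 24] → overlaps → yes.
J [October 9, October 18] → overlaps → yes.
N [October 16, October 20] → during → yes.
P [October 17, October 28] → overlapped-by → yes.
Q [October 10, October 22] → overlaps → yes.
R [October 8, October 13] → meets → no.
U [October 15, October 17] → during → yes.
W [October 9, October 11] → before → no.
Z [October 12, October 23] → overlaps → yes.
Result: G, H, J, N, P, Q, U, Z.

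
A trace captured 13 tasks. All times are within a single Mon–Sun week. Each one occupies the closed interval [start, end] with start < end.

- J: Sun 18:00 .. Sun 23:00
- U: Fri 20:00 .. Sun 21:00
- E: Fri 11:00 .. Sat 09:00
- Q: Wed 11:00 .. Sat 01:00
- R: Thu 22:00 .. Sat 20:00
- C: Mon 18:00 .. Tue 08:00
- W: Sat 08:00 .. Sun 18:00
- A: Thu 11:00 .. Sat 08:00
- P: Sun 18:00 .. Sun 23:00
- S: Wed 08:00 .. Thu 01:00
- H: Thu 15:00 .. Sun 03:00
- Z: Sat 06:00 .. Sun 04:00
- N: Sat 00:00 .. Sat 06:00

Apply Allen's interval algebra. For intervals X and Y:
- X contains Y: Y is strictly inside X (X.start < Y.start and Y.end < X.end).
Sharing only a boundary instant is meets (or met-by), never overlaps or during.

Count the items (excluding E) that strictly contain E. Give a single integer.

2

Target E = [Fri 11:00, Sat 09:00].
A [Thu 11:00, Sat 08:00] → overlaps → no.
C [Mon 18:00, Tue 08:00] → before → no.
H [Thu 15:00, Sun 03:00] → contains → counts.
J [Sun 18:00, Sun 23:00] → after → no.
N [Sat 00:00, Sat 06:00] → during → no.
P [Sun 18:00, Sun 23:00] → after → no.
Q [Wed 11:00, Sat 01:00] → overlaps → no.
R [Thu 22:00, Sat 20:00] → contains → counts.
S [Wed 08:00, Thu 01:00] → before → no.
U [Fri 20:00, Sun 21:00] → overlapped-by → no.
W [Sat 08:00, Sun 18:00] → overlapped-by → no.
Z [Sat 06:00, Sun 04:00] → overlapped-by → no.
Total: 2.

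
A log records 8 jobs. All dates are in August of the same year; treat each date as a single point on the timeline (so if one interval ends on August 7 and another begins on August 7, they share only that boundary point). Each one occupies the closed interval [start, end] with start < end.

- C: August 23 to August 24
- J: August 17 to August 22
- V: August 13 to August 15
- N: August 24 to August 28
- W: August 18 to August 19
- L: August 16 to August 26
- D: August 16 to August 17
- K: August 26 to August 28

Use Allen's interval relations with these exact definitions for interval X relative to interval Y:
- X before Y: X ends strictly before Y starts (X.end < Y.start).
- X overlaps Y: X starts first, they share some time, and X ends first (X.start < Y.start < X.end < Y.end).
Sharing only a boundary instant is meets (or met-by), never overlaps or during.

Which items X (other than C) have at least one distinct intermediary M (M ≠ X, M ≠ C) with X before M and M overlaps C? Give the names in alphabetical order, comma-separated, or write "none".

Target C = [August 23, August 24].
Intermediaries M with M overlaps C: none.
Union: none.

none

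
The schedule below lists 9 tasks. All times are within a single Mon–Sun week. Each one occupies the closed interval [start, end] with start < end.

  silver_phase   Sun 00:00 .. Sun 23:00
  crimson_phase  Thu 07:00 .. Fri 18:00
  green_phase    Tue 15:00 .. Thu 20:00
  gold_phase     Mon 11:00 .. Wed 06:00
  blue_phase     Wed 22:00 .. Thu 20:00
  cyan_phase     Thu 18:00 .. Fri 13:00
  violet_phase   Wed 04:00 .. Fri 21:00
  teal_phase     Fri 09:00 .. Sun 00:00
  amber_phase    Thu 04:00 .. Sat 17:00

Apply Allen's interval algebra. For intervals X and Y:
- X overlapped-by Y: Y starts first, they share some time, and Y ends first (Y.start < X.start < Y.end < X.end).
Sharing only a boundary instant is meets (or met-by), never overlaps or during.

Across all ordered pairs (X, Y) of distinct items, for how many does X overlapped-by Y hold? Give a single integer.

14

Checking all 72 ordered pairs for relation 'overlapped-by'; matching pairs in alphabetical order:
(amber_phase, blue_phase): amber_phase overlapped-by blue_phase ✓
(amber_phase, green_phase): amber_phase overlapped-by green_phase ✓
(amber_phase, violet_phase): amber_phase overlapped-by violet_phase ✓
(crimson_phase, blue_phase): crimson_phase overlapped-by blue_phase ✓
(crimson_phase, green_phase): crimson_phase overlapped-by green_phase ✓
(cyan_phase, blue_phase): cyan_phase overlapped-by blue_phase ✓
(cyan_phase, green_phase): cyan_phase overlapped-by green_phase ✓
(green_phase, gold_phase): green_phase overlapped-by gold_phase ✓
(teal_phase, amber_phase): teal_phase overlapped-by amber_phase ✓
(teal_phase, crimson_phase): teal_phase overlapped-by crimson_phase ✓
(teal_phase, cyan_phase): teal_phase overlapped-by cyan_phase ✓
(teal_phase, violet_phase): teal_phase overlapped-by violet_phase ✓
(violet_phase, gold_phase): violet_phase overlapped-by gold_phase ✓
(violet_phase, green_phase): violet_phase overlapped-by green_phase ✓
Count: 14.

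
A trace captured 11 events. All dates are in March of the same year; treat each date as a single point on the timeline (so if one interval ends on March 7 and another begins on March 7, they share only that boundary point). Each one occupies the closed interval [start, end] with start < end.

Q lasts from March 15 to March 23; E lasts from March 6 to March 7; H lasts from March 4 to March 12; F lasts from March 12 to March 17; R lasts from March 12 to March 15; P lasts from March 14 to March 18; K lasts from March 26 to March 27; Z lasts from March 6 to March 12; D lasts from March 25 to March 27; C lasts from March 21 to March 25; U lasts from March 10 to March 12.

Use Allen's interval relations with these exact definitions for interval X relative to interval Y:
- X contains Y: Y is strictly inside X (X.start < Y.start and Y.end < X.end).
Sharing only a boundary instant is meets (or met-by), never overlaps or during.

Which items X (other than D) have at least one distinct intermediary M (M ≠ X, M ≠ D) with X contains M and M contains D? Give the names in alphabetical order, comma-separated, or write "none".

none

Target D = [March 25, March 27].
Intermediaries M with M contains D: none.
Union: none.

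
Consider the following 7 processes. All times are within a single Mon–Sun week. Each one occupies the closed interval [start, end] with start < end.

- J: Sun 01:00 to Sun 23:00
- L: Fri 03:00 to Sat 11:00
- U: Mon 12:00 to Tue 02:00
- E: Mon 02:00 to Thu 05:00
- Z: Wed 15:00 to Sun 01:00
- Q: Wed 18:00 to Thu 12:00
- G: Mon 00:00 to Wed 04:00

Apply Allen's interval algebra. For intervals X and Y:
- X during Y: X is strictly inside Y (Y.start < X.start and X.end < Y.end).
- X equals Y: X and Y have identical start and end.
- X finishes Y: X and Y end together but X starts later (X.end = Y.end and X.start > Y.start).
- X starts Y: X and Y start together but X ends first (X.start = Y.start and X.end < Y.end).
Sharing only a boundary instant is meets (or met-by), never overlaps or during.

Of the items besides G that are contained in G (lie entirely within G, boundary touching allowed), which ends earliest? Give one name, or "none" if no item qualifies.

U

Target G = [Mon 00:00, Wed 04:00].
E [Mon 02:00, Thu 05:00] → overlapped-by → excluded.
J [Sun 01:00, Sun 23:00] → after → excluded.
L [Fri 03:00, Sat 11:00] → after → excluded.
Q [Wed 18:00, Thu 12:00] → after → excluded.
U [Mon 12:00, Tue 02:00] → during → candidate.
Z [Wed 15:00, Sun 01:00] → after → excluded.
Among candidates, earliest end is Tue 02:00 → U.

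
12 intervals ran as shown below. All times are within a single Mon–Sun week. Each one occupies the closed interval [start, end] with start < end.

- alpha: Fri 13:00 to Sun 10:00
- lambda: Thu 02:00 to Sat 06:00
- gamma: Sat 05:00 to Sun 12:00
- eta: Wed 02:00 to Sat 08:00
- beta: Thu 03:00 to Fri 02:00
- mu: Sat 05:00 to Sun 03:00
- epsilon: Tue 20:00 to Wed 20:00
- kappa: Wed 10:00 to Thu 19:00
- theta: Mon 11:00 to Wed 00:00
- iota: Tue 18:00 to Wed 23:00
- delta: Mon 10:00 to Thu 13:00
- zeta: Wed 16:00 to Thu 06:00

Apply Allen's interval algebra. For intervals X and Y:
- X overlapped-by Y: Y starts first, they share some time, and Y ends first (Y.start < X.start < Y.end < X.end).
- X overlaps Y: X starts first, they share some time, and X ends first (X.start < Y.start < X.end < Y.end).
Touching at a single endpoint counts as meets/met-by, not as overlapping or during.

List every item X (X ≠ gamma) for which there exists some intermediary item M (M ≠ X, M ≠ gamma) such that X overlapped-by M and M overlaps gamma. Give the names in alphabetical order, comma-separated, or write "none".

Target gamma = [Sat 05:00, Sun 12:00].
Intermediaries M with M overlaps gamma: alpha, eta, lambda.
Via alpha — items with X overlapped-by alpha: none.
Via eta — items with X overlapped-by eta: alpha, mu.
Via lambda — items with X overlapped-by lambda: alpha, mu.
Union: alpha, mu.

alpha, mu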